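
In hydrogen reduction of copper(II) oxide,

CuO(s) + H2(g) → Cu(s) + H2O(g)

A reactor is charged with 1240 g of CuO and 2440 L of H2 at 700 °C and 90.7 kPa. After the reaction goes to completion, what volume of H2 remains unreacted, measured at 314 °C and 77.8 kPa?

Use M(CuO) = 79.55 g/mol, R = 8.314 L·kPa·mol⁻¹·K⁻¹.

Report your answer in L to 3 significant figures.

n(CuO) = 1240 / 79.55 = 15.59 mol
n(H2) = PV/RT = (90.7 × 2440) / (8.314 × 973.15) = 27.35 mol
For 15.59 mol CuO, stoichiometry requires (1/1) × 15.59 = 15.59 mol H2; 27.35 mol is available, so CuO is limiting.
n(H2) consumed = (1/1) × 15.59 = 15.59 mol; remaining = 27.35 − 15.59 = 11.76 mol
V(H2) = nRT/P = 11.76 × 8.314 × 587.15 / 77.8 = 737.9 L

738 L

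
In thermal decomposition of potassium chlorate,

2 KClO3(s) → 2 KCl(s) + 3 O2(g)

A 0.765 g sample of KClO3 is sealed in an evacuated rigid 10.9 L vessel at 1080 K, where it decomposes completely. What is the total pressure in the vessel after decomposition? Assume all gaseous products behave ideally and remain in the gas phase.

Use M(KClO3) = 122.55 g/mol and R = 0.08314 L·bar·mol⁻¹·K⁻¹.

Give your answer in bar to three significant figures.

0.0771 bar

n(KClO3) = 0.765 / 122.55 = 0.006242 mol
n(gas produced) = (3/2) × 0.006242 = 0.009363 mol
P = nRT/V = 0.009363 × 0.08314 × 1080 / 10.9 = 0.07713 bar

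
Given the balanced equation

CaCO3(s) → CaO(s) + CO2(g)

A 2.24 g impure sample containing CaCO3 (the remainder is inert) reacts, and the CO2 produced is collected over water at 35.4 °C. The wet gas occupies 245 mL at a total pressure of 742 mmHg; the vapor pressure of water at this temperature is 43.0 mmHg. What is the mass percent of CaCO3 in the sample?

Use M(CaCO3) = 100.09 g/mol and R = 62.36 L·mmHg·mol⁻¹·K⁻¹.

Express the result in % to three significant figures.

P(CO2) = 742 − 43.0 = 699.0 mmHg
n(CO2) = PV/RT = (699.0 × 0.2450) / (62.36 × 308.55) = 0.008900 mol
n(CaCO3) = (1/1) × 0.008900 = 0.008900 mol
m(CaCO3) = 0.008900 × 100.09 = 0.8908 g
%CaCO3 = 0.8908 / 2.24 × 100 = 39.77%

39.8 %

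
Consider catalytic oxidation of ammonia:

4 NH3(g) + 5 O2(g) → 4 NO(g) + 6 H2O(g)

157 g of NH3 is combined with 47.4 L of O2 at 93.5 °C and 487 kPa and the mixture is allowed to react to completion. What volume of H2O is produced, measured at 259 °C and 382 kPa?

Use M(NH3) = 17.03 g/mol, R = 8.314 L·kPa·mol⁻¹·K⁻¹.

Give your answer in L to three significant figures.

n(NH3) = 157 / 17.03 = 9.219 mol
n(O2) = PV/RT = (487 × 47.4) / (8.314 × 366.65) = 7.573 mol
For 9.219 mol NH3, stoichiometry requires (5/4) × 9.219 = 11.52 mol O2; 7.573 mol is available, so O2 is limiting.
n(H2O) = (6/5) × 7.573 = 9.088 mol
V(H2O) = nRT/P = 9.088 × 8.314 × 532.15 / 382 = 105.3 L

105 L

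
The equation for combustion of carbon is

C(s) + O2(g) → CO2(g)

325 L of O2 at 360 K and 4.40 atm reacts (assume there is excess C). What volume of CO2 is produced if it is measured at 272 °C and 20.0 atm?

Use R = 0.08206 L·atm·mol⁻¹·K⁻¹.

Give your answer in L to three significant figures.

108 L

n(O2) = PV/RT = (4.40 × 325) / (0.08206 × 360) = 48.41 mol
n(CO2) = (1/1) × 48.41 = 48.41 mol
V = nRT/P = 48.41 × 0.08206 × 545.15 / 20.0 = 108.3 L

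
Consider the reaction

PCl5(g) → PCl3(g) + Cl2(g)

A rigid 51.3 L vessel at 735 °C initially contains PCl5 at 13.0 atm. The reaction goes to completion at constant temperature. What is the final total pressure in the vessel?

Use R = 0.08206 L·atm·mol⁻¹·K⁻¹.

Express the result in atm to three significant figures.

26.0 atm

At constant T and V, P ∝ n(gas): 1 mol gas → 2 mol gas.
P_final = (2/1) × 13.0 = 26.00 atm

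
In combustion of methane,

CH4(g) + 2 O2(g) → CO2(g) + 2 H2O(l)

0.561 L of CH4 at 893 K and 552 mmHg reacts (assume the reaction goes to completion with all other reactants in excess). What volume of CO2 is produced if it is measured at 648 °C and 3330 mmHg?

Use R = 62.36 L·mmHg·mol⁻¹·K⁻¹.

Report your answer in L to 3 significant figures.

n(CH4) = PV/RT = (552 × 0.561) / (62.36 × 893) = 0.005561 mol
n(CO2) = (1/1) × 0.005561 = 0.005561 mol
V = nRT/P = 0.005561 × 62.36 × 921.15 / 3330 = 0.09593 L

0.0959 L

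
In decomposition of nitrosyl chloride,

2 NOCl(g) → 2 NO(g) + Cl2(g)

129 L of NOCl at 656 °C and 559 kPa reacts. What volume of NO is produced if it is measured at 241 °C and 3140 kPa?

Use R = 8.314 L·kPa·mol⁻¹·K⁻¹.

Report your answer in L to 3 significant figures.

12.7 L

n(NOCl) = PV/RT = (559 × 129) / (8.314 × 929.15) = 9.335 mol
n(NO) = (2/2) × 9.335 = 9.335 mol
V = nRT/P = 9.335 × 8.314 × 514.15 / 3140 = 12.71 L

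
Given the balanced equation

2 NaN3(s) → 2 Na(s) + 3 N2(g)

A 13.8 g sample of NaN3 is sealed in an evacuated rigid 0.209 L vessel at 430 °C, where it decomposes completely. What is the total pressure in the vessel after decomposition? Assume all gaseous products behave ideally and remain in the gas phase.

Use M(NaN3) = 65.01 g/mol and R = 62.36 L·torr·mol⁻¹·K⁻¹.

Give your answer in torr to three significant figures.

n(NaN3) = 13.8 / 65.01 = 0.2123 mol
n(gas produced) = (3/2) × 0.2123 = 0.3185 mol
P = nRT/V = 0.3185 × 62.36 × 703.15 / 0.209 = 66820 torr

66800 torr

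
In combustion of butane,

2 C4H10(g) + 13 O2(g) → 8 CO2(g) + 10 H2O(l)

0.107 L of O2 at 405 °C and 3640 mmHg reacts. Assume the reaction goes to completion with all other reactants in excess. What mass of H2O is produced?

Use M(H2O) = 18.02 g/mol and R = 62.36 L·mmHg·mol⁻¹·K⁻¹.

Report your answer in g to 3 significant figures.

0.128 g

n(O2) = PV/RT = (3640 × 0.107) / (62.36 × 678.15) = 0.009210 mol
n(H2O) = (10/13) × 0.009210 = 0.007085 mol
m(H2O) = 0.007085 × 18.02 = 0.1277 g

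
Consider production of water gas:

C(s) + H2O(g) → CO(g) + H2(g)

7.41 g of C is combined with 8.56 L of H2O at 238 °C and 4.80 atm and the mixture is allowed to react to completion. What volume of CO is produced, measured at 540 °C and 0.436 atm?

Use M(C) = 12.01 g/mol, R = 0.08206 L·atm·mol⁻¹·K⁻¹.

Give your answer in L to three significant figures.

n(C) = 7.41 / 12.01 = 0.6170 mol
n(H2O) = PV/RT = (4.80 × 8.56) / (0.08206 × 511.15) = 0.9796 mol
For 0.6170 mol C, stoichiometry requires (1/1) × 0.6170 = 0.6170 mol H2O; 0.9796 mol is available, so C is limiting.
n(CO) = (1/1) × 0.6170 = 0.6170 mol
V(CO) = nRT/P = 0.6170 × 0.08206 × 813.15 / 0.436 = 94.43 L

94.4 L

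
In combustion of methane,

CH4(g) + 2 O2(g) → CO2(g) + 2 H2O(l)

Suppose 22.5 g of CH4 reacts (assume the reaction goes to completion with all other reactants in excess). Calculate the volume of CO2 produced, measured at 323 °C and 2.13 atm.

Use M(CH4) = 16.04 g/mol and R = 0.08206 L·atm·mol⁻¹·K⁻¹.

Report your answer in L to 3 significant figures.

n(CH4) = 22.50 / 16.04 = 1.403 mol
n(CO2) = (1/1) × 1.403 = 1.403 mol
V = nRT/P = 1.403 × 0.08206 × 596.15 / 2.13 = 32.22 L

32.2 L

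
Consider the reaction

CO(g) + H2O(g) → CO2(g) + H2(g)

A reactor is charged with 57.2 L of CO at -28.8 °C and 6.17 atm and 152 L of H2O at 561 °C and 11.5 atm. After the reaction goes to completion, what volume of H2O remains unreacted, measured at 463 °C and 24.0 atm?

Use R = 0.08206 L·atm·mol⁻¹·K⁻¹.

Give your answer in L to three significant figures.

20.0 L

n(CO) = PV/RT = (6.17 × 57.2) / (0.08206 × 244.35) = 17.60 mol
n(H2O) = PV/RT = (11.5 × 152) / (0.08206 × 834.15) = 25.54 mol
For 17.60 mol CO, stoichiometry requires (1/1) × 17.60 = 17.60 mol H2O; 25.54 mol is available, so CO is limiting.
n(H2O) consumed = (1/1) × 17.60 = 17.60 mol; remaining = 25.54 − 17.60 = 7.940 mol
V(H2O) = nRT/P = 7.940 × 0.08206 × 736.15 / 24.0 = 19.99 L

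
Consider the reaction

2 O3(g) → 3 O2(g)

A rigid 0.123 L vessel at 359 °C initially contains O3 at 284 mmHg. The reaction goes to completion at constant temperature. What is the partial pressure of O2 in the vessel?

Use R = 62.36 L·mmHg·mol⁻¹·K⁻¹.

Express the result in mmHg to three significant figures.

426 mmHg

n(O3)₀ = PV/RT = (284 × 0.123) / (62.36 × 632.15) = 0.0008861 mol
n(O2) = (3/2) × 0.0008861 = 0.001329 mol
P(O2) = nRT/V = 0.001329 × 62.36 × 632.15 / 0.123 = 425.9 mmHg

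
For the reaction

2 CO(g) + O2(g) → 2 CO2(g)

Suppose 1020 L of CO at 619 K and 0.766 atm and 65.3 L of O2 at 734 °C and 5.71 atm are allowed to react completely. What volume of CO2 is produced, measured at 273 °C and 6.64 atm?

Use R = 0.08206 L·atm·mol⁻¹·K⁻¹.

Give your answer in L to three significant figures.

60.9 L

n(CO) = PV/RT = (0.766 × 1020) / (0.08206 × 619) = 15.38 mol
n(O2) = PV/RT = (5.71 × 65.3) / (0.08206 × 1007.15) = 4.512 mol
For 15.38 mol CO, stoichiometry requires (1/2) × 15.38 = 7.690 mol O2; 4.512 mol is available, so O2 is limiting.
n(CO2) = (2/1) × 4.512 = 9.024 mol
V(CO2) = nRT/P = 9.024 × 0.08206 × 546.15 / 6.64 = 60.91 L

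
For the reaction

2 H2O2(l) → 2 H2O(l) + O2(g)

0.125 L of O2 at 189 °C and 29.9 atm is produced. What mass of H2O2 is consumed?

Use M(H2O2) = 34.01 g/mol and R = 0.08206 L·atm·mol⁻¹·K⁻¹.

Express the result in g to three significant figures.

6.70 g

n(O2) = PV/RT = (29.9 × 0.125) / (0.08206 × 462.15) = 0.09855 mol
n(H2O2) = (2/1) × 0.09855 = 0.1971 mol
m(H2O2) = 0.1971 × 34.01 = 6.703 g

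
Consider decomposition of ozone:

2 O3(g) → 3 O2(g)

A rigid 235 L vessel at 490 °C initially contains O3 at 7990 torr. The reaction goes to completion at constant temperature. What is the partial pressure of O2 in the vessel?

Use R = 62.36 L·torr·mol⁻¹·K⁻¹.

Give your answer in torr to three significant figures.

n(O3)₀ = PV/RT = (7990 × 235) / (62.36 × 763.15) = 39.45 mol
n(O2) = (3/2) × 39.45 = 59.18 mol
P(O2) = nRT/V = 59.18 × 62.36 × 763.15 / 235 = 11980 torr

12000 torr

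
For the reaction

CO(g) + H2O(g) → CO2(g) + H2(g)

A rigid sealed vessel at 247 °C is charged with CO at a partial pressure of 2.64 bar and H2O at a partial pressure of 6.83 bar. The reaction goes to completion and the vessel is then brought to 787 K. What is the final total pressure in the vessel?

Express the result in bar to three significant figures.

14.3 bar

With V and T fixed, P_i ∝ n_i, so the mole ratios apply directly to partial pressures at 247 °C.
P(H2O) required for 2.64 bar of CO = (1/1) × 2.64 = 2.640 bar; available 6.83 bar, so CO is limiting.
P(H2O) remaining = 6.83 − (1/1) × 2.64 = 4.190 bar
P(gaseous products) = (1+1)/1 × 2.64 = 5.280 bar
P_total at 247 °C = 4.190 + 5.280 = 9.470 bar
Scaling to 787 K: P = 9.470 × 787/520.15 = 14.33 bar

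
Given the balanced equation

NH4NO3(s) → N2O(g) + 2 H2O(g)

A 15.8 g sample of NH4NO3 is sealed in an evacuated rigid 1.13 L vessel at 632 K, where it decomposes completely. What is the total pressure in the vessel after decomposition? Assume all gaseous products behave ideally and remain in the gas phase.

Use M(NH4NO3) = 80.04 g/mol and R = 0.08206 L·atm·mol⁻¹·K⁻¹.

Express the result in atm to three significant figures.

n(NH4NO3) = 15.8 / 80.04 = 0.1974 mol
n(gas produced) = (3/1) × 0.1974 = 0.5922 mol
P = nRT/V = 0.5922 × 0.08206 × 632 / 1.13 = 27.18 atm

27.2 atm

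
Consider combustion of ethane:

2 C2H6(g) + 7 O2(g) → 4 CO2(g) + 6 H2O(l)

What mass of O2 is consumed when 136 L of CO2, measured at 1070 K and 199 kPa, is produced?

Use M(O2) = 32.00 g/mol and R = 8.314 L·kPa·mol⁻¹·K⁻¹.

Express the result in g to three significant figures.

n(CO2) = PV/RT = (199 × 136) / (8.314 × 1070) = 3.042 mol
n(O2) = (7/4) × 3.042 = 5.323 mol
m(O2) = 5.323 × 32.00 = 170.3 g

170 g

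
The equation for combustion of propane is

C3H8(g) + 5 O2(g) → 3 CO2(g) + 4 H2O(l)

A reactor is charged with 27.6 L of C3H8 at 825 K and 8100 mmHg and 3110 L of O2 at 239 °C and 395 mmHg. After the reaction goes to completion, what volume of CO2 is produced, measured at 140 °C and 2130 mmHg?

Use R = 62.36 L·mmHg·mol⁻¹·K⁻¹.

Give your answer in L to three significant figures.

158 L

n(C3H8) = PV/RT = (8100 × 27.6) / (62.36 × 825) = 4.345 mol
n(O2) = PV/RT = (395 × 3110) / (62.36 × 512.15) = 38.46 mol
For 4.345 mol C3H8, stoichiometry requires (5/1) × 4.345 = 21.72 mol O2; 38.46 mol is available, so C3H8 is limiting.
n(CO2) = (3/1) × 4.345 = 13.04 mol
V(CO2) = nRT/P = 13.04 × 62.36 × 413.15 / 2130 = 157.7 L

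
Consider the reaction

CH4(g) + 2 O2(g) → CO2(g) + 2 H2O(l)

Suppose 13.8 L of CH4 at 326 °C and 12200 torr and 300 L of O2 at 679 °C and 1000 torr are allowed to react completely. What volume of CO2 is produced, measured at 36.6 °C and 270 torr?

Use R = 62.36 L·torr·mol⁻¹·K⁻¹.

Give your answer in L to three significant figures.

n(CH4) = PV/RT = (12200 × 13.8) / (62.36 × 599.15) = 4.506 mol
n(O2) = PV/RT = (1000 × 300) / (62.36 × 952.15) = 5.053 mol
For 4.506 mol CH4, stoichiometry requires (2/1) × 4.506 = 9.012 mol O2; 5.053 mol is available, so O2 is limiting.
n(CO2) = (1/2) × 5.053 = 2.526 mol
V(CO2) = nRT/P = 2.526 × 62.36 × 309.75 / 270 = 180.7 L

181 L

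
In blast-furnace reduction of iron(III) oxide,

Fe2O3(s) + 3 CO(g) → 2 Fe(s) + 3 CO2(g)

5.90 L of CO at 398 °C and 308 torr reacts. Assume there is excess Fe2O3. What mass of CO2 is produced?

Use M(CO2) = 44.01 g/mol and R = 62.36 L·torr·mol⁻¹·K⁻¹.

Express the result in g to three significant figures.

n(CO) = PV/RT = (308 × 5.90) / (62.36 × 671.15) = 0.04342 mol
n(CO2) = (3/3) × 0.04342 = 0.04342 mol
m(CO2) = 0.04342 × 44.01 = 1.911 g

1.91 g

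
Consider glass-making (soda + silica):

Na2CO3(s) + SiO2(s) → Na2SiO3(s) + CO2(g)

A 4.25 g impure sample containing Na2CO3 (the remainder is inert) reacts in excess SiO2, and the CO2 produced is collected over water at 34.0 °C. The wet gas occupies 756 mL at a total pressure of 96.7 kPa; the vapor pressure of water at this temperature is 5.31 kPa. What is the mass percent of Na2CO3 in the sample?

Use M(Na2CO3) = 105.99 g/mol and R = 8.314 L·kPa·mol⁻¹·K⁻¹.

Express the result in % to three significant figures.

P(CO2) = 96.7 − 5.31 = 91.39 kPa
n(CO2) = PV/RT = (91.39 × 0.7560) / (8.314 × 307.15) = 0.02706 mol
n(Na2CO3) = (1/1) × 0.02706 = 0.02706 mol
m(Na2CO3) = 0.02706 × 105.99 = 2.868 g
%Na2CO3 = 2.868 / 4.25 × 100 = 67.48%

67.5 %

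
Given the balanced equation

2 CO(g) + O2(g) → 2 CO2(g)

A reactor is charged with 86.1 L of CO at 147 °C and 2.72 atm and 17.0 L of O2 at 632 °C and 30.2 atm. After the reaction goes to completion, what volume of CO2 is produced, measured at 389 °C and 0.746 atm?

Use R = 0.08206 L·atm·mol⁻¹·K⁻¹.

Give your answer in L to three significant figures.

n(CO) = PV/RT = (2.72 × 86.1) / (0.08206 × 420.15) = 6.793 mol
n(O2) = PV/RT = (30.2 × 17.0) / (0.08206 × 905.15) = 6.912 mol
For 6.793 mol CO, stoichiometry requires (1/2) × 6.793 = 3.397 mol O2; 6.912 mol is available, so CO is limiting.
n(CO2) = (2/2) × 6.793 = 6.793 mol
V(CO2) = nRT/P = 6.793 × 0.08206 × 662.15 / 0.746 = 494.8 L

495 L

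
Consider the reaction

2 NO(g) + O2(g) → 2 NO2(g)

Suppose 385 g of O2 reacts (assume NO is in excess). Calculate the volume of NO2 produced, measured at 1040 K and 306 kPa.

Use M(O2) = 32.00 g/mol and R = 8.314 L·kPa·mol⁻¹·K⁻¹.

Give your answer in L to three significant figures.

680 L

n(O2) = 385.0 / 32.00 = 12.03 mol
n(NO2) = (2/1) × 12.03 = 24.06 mol
V = nRT/P = 24.06 × 8.314 × 1040 / 306 = 679.9 L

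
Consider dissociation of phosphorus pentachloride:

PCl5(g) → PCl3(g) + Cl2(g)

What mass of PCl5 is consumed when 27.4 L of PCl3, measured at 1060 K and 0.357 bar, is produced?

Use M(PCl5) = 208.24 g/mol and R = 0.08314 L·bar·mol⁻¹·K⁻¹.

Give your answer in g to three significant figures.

23.1 g

n(PCl3) = PV/RT = (0.357 × 27.4) / (0.08314 × 1060) = 0.1110 mol
n(PCl5) = (1/1) × 0.1110 = 0.1110 mol
m(PCl5) = 0.1110 × 208.24 = 23.11 g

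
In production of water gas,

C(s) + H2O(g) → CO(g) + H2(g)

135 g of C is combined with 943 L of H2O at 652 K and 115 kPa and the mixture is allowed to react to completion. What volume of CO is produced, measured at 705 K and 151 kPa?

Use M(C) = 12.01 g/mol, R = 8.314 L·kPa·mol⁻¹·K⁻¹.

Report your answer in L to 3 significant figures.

n(C) = 135 / 12.01 = 11.24 mol
n(H2O) = PV/RT = (115 × 943) / (8.314 × 652) = 20.01 mol
For 11.24 mol C, stoichiometry requires (1/1) × 11.24 = 11.24 mol H2O; 20.01 mol is available, so C is limiting.
n(CO) = (1/1) × 11.24 = 11.24 mol
V(CO) = nRT/P = 11.24 × 8.314 × 705 / 151 = 436.3 L

436 L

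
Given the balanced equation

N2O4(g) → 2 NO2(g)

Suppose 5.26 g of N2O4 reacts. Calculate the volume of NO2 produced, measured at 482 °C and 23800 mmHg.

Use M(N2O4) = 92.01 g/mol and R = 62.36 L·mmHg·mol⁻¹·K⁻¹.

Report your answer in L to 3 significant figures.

n(N2O4) = 5.260 / 92.01 = 0.05717 mol
n(NO2) = (2/1) × 0.05717 = 0.1143 mol
V = nRT/P = 0.1143 × 62.36 × 755.15 / 23800 = 0.2262 L

0.226 L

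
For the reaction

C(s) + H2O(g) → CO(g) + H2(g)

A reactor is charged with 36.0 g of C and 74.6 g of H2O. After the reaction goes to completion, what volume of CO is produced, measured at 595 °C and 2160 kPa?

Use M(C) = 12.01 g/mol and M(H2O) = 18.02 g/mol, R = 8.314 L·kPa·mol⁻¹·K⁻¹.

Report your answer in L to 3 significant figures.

10.0 L

n(C) = 36.0 / 12.01 = 2.998 mol
n(H2O) = 74.6 / 18.02 = 4.140 mol
For 2.998 mol C, stoichiometry requires (1/1) × 2.998 = 2.998 mol H2O; 4.140 mol is available, so C is limiting.
n(CO) = (1/1) × 2.998 = 2.998 mol
V(CO) = nRT/P = 2.998 × 8.314 × 868.15 / 2160 = 10.02 L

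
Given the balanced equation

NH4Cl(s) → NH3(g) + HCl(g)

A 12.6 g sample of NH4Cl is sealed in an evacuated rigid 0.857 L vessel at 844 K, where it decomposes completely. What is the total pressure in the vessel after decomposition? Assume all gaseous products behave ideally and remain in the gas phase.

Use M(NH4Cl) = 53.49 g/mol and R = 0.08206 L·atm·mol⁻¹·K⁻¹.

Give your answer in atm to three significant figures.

n(NH4Cl) = 12.6 / 53.49 = 0.2356 mol
n(gas produced) = (2/1) × 0.2356 = 0.4712 mol
P = nRT/V = 0.4712 × 0.08206 × 844 / 0.857 = 38.08 atm

38.1 atm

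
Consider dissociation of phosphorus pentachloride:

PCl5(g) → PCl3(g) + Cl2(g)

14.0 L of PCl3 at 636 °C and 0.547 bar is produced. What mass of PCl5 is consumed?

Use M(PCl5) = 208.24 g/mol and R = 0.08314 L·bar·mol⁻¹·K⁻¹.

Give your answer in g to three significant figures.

21.1 g

n(PCl3) = PV/RT = (0.547 × 14.0) / (0.08314 × 909.15) = 0.1013 mol
n(PCl5) = (1/1) × 0.1013 = 0.1013 mol
m(PCl5) = 0.1013 × 208.24 = 21.09 g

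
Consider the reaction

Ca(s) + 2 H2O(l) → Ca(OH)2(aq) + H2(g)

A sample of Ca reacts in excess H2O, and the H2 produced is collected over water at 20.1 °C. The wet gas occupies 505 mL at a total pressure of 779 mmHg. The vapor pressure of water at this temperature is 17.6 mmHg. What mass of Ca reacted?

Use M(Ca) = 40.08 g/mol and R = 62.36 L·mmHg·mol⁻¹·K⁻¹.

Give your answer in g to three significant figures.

P(H2) = 779 − 17.6 = 761.4 mmHg
n(H2) = PV/RT = (761.4 × 0.5050) / (62.36 × 293.25) = 0.02103 mol
n(Ca) = (1/1) × 0.02103 = 0.02103 mol
m(Ca) = 0.02103 × 40.08 = 0.8429 g

0.843 g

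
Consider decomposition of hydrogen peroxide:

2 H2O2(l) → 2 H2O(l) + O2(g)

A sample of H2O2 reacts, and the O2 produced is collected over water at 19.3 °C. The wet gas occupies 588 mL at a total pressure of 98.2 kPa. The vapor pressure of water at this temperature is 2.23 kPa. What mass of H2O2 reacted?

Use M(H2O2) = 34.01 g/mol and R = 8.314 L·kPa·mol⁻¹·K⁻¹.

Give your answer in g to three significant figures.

1.58 g

P(O2) = 98.2 − 2.23 = 95.97 kPa
n(O2) = PV/RT = (95.97 × 0.5880) / (8.314 × 292.45) = 0.02321 mol
n(H2O2) = (2/1) × 0.02321 = 0.04642 mol
m(H2O2) = 0.04642 × 34.01 = 1.579 g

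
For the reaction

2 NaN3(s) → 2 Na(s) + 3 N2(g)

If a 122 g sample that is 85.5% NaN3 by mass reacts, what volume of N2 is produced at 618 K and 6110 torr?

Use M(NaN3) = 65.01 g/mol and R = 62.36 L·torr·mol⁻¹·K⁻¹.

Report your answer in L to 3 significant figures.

mass of NaN3 = 122 × 85.5/100 = 104.3 g
n(NaN3) = 104.3 / 65.01 = 1.604 mol
n(N2) = (3/2) × 1.604 = 2.406 mol
V = nRT/P = 2.406 × 62.36 × 618 / 6110 = 15.18 L

15.2 L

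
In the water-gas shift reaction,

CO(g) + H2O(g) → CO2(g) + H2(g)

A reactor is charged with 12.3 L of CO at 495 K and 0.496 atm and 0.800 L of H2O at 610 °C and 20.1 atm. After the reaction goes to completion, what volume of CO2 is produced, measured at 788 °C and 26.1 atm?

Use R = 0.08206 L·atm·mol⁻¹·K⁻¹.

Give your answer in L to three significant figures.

0.501 L

n(CO) = PV/RT = (0.496 × 12.3) / (0.08206 × 495) = 0.1502 mol
n(H2O) = PV/RT = (20.1 × 0.800) / (0.08206 × 883.15) = 0.2219 mol
For 0.1502 mol CO, stoichiometry requires (1/1) × 0.1502 = 0.1502 mol H2O; 0.2219 mol is available, so CO is limiting.
n(CO2) = (1/1) × 0.1502 = 0.1502 mol
V(CO2) = nRT/P = 0.1502 × 0.08206 × 1061.15 / 26.1 = 0.5011 L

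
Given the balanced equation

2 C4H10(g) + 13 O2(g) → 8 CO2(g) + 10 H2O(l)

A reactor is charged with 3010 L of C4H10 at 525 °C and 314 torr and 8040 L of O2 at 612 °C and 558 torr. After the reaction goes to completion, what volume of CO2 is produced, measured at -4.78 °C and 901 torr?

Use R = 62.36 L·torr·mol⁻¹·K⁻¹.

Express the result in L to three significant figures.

n(C4H10) = PV/RT = (314 × 3010) / (62.36 × 798.15) = 18.99 mol
n(O2) = PV/RT = (558 × 8040) / (62.36 × 885.15) = 81.28 mol
For 18.99 mol C4H10, stoichiometry requires (13/2) × 18.99 = 123.4 mol O2; 81.28 mol is available, so O2 is limiting.
n(CO2) = (8/13) × 81.28 = 50.02 mol
V(CO2) = nRT/P = 50.02 × 62.36 × 268.37 / 901 = 929.1 L

929 L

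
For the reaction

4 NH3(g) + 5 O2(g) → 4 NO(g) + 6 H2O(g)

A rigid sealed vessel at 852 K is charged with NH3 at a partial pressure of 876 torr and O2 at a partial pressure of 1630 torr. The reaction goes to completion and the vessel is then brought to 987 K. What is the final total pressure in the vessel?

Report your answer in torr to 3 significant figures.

3160 torr

With V and T fixed, P_i ∝ n_i, so the mole ratios apply directly to partial pressures at 852 K.
P(O2) required for 876 torr of NH3 = (5/4) × 876 = 1095 torr; available 1630 torr, so NH3 is limiting.
P(O2) remaining = 1630 − (5/4) × 876 = 535.0 torr
P(gaseous products) = (4+6)/4 × 876 = 2190 torr
P_total at 852 K = 535.0 + 2190 = 2725 torr
Scaling to 987 K: P = 2725 × 987/852 = 3157 torr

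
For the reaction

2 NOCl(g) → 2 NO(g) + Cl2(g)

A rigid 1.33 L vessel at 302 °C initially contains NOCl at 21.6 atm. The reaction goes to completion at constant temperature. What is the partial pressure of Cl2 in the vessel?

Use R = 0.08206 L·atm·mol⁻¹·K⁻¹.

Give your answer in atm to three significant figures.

n(NOCl)₀ = PV/RT = (21.6 × 1.33) / (0.08206 × 575.15) = 0.6087 mol
n(Cl2) = (1/2) × 0.6087 = 0.3044 mol
P(Cl2) = nRT/V = 0.3044 × 0.08206 × 575.15 / 1.33 = 10.80 atm

10.8 atm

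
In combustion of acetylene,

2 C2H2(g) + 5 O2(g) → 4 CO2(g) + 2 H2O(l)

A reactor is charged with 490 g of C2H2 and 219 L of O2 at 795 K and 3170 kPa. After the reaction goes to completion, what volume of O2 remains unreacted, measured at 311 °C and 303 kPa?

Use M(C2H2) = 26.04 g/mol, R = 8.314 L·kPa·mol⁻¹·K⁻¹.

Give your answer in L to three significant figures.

929 L

n(C2H2) = 490 / 26.04 = 18.82 mol
n(O2) = PV/RT = (3170 × 219) / (8.314 × 795) = 105.0 mol
For 18.82 mol C2H2, stoichiometry requires (5/2) × 18.82 = 47.05 mol O2; 105.0 mol is available, so C2H2 is limiting.
n(O2) consumed = (5/2) × 18.82 = 47.05 mol; remaining = 105.0 − 47.05 = 57.95 mol
V(O2) = nRT/P = 57.95 × 8.314 × 584.15 / 303 = 928.8 L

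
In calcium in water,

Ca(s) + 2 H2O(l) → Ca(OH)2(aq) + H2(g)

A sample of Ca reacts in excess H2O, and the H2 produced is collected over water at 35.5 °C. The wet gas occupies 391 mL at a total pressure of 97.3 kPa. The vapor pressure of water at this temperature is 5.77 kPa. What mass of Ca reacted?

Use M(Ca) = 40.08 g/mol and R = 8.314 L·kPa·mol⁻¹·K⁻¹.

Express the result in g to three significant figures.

P(H2) = 97.3 − 5.77 = 91.53 kPa
n(H2) = PV/RT = (91.53 × 0.3910) / (8.314 × 308.65) = 0.01395 mol
n(Ca) = (1/1) × 0.01395 = 0.01395 mol
m(Ca) = 0.01395 × 40.08 = 0.5591 g

0.559 g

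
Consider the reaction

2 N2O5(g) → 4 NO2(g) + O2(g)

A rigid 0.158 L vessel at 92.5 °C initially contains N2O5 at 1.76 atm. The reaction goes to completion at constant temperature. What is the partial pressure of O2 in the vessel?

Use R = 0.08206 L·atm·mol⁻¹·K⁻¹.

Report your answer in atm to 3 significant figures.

0.880 atm

n(N2O5)₀ = PV/RT = (1.76 × 0.158) / (0.08206 × 365.65) = 0.009268 mol
n(O2) = (1/2) × 0.009268 = 0.004634 mol
P(O2) = nRT/V = 0.004634 × 0.08206 × 365.65 / 0.158 = 0.8800 atm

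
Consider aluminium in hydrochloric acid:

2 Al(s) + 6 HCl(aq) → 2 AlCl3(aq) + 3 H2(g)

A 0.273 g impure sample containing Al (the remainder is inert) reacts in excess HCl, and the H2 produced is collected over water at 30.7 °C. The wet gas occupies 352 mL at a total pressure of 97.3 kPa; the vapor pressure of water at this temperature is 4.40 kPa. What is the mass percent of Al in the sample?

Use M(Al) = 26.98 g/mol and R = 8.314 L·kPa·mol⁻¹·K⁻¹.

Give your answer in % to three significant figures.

85.3 %

P(H2) = 97.3 − 4.40 = 92.90 kPa
n(H2) = PV/RT = (92.90 × 0.3520) / (8.314 × 303.85) = 0.01294 mol
n(Al) = (2/3) × 0.01294 = 0.008627 mol
m(Al) = 0.008627 × 26.98 = 0.2328 g
%Al = 0.2328 / 0.273 × 100 = 85.27%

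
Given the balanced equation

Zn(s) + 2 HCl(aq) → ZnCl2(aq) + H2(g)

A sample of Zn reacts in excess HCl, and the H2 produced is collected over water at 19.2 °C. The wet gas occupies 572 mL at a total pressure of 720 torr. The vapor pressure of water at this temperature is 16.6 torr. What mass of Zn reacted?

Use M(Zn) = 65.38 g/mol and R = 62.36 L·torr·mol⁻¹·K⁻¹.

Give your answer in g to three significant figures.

P(H2) = 720 − 16.6 = 703.4 torr
n(H2) = PV/RT = (703.4 × 0.5720) / (62.36 × 292.35) = 0.02207 mol
n(Zn) = (1/1) × 0.02207 = 0.02207 mol
m(Zn) = 0.02207 × 65.38 = 1.443 g

1.44 g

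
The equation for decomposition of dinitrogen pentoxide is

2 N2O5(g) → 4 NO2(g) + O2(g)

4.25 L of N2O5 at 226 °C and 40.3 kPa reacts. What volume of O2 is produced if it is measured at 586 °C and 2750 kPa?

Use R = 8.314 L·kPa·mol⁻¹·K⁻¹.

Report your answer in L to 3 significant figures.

0.0536 L

n(N2O5) = PV/RT = (40.3 × 4.25) / (8.314 × 499.15) = 0.04127 mol
n(O2) = (1/2) × 0.04127 = 0.02064 mol
V = nRT/P = 0.02064 × 8.314 × 859.15 / 2750 = 0.05361 L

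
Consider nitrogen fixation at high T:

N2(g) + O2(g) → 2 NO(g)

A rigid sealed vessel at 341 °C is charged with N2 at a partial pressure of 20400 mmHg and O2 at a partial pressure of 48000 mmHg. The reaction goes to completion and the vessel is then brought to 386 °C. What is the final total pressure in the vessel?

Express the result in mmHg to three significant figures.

73400 mmHg

Because the vessel is rigid and T is held at 341 °C, work the stoichiometry in partial pressures (P_i = n_iRT/V).
P(O2) required for 20400 mmHg of N2 = (1/1) × 20400 = 20400 mmHg; available 48000 mmHg, so N2 is limiting.
P(O2) remaining = 48000 − (1/1) × 20400 = 27600 mmHg
P(gaseous products) = (2)/1 × 20400 = 40800 mmHg
P_total at 341 °C = 27600 + 40800 = 68400 mmHg
Scaling to 386 °C: P = 68400 × 659.15/614.15 = 73410 mmHg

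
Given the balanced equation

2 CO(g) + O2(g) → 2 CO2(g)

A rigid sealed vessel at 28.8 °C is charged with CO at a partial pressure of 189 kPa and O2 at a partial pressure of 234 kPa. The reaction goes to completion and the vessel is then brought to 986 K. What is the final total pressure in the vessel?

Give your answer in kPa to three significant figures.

1070 kPa

At constant V, partial pressures at 28.8 °C are proportional to moles, so apply stoichiometry directly to pressures.
P(O2) required for 189 kPa of CO = (1/2) × 189 = 94.50 kPa; available 234 kPa, so CO is limiting.
P(O2) remaining = 234 − (1/2) × 189 = 139.5 kPa
P(gaseous products) = (2)/2 × 189 = 189.0 kPa
P_total at 28.8 °C = 139.5 + 189.0 = 328.5 kPa
Scaling to 986 K: P = 328.5 × 986/301.95 = 1073 kPa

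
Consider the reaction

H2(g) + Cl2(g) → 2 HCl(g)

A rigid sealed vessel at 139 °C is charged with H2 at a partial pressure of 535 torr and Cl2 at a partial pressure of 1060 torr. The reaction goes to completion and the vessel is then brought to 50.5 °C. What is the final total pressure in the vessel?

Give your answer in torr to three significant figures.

Because the vessel is rigid and T is held at 139 °C, work the stoichiometry in partial pressures (P_i = n_iRT/V).
P(Cl2) required for 535 torr of H2 = (1/1) × 535 = 535.0 torr; available 1060 torr, so H2 is limiting.
P(Cl2) remaining = 1060 − (1/1) × 535 = 525.0 torr
P(gaseous products) = (2)/1 × 535 = 1070 torr
P_total at 139 °C = 525.0 + 1070 = 1595 torr
Scaling to 50.5 °C: P = 1595 × 323.65/412.15 = 1253 torr

1250 torr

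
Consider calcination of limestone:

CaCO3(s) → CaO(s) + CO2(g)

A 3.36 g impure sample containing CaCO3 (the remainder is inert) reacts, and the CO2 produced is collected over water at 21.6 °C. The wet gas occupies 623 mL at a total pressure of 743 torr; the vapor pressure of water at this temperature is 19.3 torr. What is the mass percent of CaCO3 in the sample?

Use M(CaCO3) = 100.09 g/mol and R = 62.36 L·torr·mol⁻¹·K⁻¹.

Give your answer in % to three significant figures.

73.1 %

P(CO2) = 743 − 19.3 = 723.7 torr
n(CO2) = PV/RT = (723.7 × 0.6230) / (62.36 × 294.75) = 0.02453 mol
n(CaCO3) = (1/1) × 0.02453 = 0.02453 mol
m(CaCO3) = 0.02453 × 100.09 = 2.455 g
%CaCO3 = 2.455 / 3.36 × 100 = 73.07%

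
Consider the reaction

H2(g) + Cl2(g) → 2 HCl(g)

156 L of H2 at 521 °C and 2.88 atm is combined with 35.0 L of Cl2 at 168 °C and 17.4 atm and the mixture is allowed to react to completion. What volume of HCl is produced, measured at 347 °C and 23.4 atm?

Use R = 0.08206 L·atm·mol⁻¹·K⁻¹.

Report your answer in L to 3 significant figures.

30.0 L

n(H2) = PV/RT = (2.88 × 156) / (0.08206 × 794.15) = 6.894 mol
n(Cl2) = PV/RT = (17.4 × 35.0) / (0.08206 × 441.15) = 16.82 mol
For 6.894 mol H2, stoichiometry requires (1/1) × 6.894 = 6.894 mol Cl2; 16.82 mol is available, so H2 is limiting.
n(HCl) = (2/1) × 6.894 = 13.79 mol
V(HCl) = nRT/P = 13.79 × 0.08206 × 620.15 / 23.4 = 29.99 L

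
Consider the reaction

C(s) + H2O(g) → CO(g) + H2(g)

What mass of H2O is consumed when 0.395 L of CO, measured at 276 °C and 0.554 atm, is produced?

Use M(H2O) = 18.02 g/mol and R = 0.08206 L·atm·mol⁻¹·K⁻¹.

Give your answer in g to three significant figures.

n(CO) = PV/RT = (0.554 × 0.395) / (0.08206 × 549.15) = 0.004856 mol
n(H2O) = (1/1) × 0.004856 = 0.004856 mol
m(H2O) = 0.004856 × 18.02 = 0.08751 g

0.0875 g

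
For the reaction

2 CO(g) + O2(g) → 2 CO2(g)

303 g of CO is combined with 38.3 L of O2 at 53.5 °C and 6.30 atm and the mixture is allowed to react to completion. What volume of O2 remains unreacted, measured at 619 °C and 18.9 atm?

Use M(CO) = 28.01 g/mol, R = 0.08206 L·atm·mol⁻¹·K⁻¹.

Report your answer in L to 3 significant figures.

n(CO) = 303 / 28.01 = 10.82 mol
n(O2) = PV/RT = (6.30 × 38.3) / (0.08206 × 326.65) = 9.002 mol
For 10.82 mol CO, stoichiometry requires (1/2) × 10.82 = 5.410 mol O2; 9.002 mol is available, so CO is limiting.
n(O2) consumed = (1/2) × 10.82 = 5.410 mol; remaining = 9.002 − 5.410 = 3.592 mol
V(O2) = nRT/P = 3.592 × 0.08206 × 892.15 / 18.9 = 13.91 L

13.9 L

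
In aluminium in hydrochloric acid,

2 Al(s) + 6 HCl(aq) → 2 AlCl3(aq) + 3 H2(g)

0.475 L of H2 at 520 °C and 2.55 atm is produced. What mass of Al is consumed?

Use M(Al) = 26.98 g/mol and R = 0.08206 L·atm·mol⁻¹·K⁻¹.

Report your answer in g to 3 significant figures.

0.335 g

n(H2) = PV/RT = (2.55 × 0.475) / (0.08206 × 793.15) = 0.01861 mol
n(Al) = (2/3) × 0.01861 = 0.01241 mol
m(Al) = 0.01241 × 26.98 = 0.3348 g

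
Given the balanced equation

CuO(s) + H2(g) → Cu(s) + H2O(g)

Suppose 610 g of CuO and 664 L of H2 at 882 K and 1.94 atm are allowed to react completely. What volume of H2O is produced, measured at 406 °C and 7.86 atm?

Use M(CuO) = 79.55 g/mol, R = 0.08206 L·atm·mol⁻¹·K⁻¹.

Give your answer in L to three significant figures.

n(CuO) = 610 / 79.55 = 7.668 mol
n(H2) = PV/RT = (1.94 × 664) / (0.08206 × 882) = 17.80 mol
For 7.668 mol CuO, stoichiometry requires (1/1) × 7.668 = 7.668 mol H2; 17.80 mol is available, so CuO is limiting.
n(H2O) = (1/1) × 7.668 = 7.668 mol
V(H2O) = nRT/P = 7.668 × 0.08206 × 679.15 / 7.86 = 54.37 L

54.4 L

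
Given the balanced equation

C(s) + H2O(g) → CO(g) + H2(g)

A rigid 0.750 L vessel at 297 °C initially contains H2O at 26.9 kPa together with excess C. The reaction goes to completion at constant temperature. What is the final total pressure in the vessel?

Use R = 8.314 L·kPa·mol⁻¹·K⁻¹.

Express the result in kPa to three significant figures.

53.8 kPa

At constant T and V, P ∝ n(gas): 1 mol gas → 2 mol gas.
P_final = (2/1) × 26.9 = 53.80 kPa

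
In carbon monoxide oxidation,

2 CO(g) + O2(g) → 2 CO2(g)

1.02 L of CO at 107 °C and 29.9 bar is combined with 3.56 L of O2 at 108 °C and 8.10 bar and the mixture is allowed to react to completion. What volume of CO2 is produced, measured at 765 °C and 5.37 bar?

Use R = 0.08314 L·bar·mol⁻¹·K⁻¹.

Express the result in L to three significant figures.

15.5 L

n(CO) = PV/RT = (29.9 × 1.02) / (0.08314 × 380.15) = 0.9650 mol
n(O2) = PV/RT = (8.10 × 3.56) / (0.08314 × 381.15) = 0.9100 mol
For 0.9650 mol CO, stoichiometry requires (1/2) × 0.9650 = 0.4825 mol O2; 0.9100 mol is available, so CO is limiting.
n(CO2) = (2/2) × 0.9650 = 0.9650 mol
V(CO2) = nRT/P = 0.9650 × 0.08314 × 1038.15 / 5.37 = 15.51 L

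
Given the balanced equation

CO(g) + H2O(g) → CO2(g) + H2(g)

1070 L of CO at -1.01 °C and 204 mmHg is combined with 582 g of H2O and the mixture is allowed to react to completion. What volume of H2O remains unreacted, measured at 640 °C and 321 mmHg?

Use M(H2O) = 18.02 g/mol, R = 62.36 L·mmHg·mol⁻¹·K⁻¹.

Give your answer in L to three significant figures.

n(CO) = PV/RT = (204 × 1070) / (62.36 × 272.14) = 12.86 mol
n(H2O) = 582 / 18.02 = 32.30 mol
For 12.86 mol CO, stoichiometry requires (1/1) × 12.86 = 12.86 mol H2O; 32.30 mol is available, so CO is limiting.
n(H2O) consumed = (1/1) × 12.86 = 12.86 mol; remaining = 32.30 − 12.86 = 19.44 mol
V(H2O) = nRT/P = 19.44 × 62.36 × 913.15 / 321 = 3449 L

3450 L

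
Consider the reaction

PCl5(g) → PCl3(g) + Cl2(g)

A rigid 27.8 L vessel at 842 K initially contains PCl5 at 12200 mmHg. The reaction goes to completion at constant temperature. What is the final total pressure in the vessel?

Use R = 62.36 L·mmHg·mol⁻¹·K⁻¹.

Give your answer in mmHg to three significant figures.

At constant T and V, P ∝ n(gas): 1 mol gas → 2 mol gas.
P_final = (2/1) × 12200 = 24400 mmHg

24400 mmHg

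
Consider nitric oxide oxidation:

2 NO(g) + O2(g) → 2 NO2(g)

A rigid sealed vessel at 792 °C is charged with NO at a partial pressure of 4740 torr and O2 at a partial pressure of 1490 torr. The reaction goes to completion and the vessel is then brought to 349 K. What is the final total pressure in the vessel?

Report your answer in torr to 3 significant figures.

With V and T fixed, P_i ∝ n_i, so the mole ratios apply directly to partial pressures at 792 °C.
P(O2) required for 4740 torr of NO = (1/2) × 4740 = 2370 torr; available 1490 torr, so O2 is limiting.
P(NO) remaining = 4740 − (2/1) × 1490 = 1760 torr
P(gaseous products) = (2)/1 × 1490 = 2980 torr
P_total at 792 °C = 1760 + 2980 = 4740 torr
Scaling to 349 K: P = 4740 × 349/1065.15 = 1553 torr

1550 torr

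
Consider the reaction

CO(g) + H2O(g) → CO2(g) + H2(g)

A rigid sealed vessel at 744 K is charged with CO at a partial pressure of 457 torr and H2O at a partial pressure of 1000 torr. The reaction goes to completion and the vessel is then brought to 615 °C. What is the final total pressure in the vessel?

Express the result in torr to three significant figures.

1740 torr

Because the vessel is rigid and T is held at 744 K, work the stoichiometry in partial pressures (P_i = n_iRT/V).
P(H2O) required for 457 torr of CO = (1/1) × 457 = 457.0 torr; available 1000 torr, so CO is limiting.
P(H2O) remaining = 1000 − (1/1) × 457 = 543.0 torr
P(gaseous products) = (1+1)/1 × 457 = 914.0 torr
P_total at 744 K = 543.0 + 914.0 = 1457 torr
Scaling to 615 °C: P = 1457 × 888.15/744 = 1739 torr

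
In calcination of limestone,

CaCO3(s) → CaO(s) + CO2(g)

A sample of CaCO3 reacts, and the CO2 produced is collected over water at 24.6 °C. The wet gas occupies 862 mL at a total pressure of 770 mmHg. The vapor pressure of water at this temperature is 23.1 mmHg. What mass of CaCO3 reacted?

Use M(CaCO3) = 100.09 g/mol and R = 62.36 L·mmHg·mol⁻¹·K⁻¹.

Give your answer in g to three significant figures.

P(CO2) = 770 − 23.1 = 746.9 mmHg
n(CO2) = PV/RT = (746.9 × 0.8620) / (62.36 × 297.75) = 0.03467 mol
n(CaCO3) = (1/1) × 0.03467 = 0.03467 mol
m(CaCO3) = 0.03467 × 100.09 = 3.470 g

3.47 g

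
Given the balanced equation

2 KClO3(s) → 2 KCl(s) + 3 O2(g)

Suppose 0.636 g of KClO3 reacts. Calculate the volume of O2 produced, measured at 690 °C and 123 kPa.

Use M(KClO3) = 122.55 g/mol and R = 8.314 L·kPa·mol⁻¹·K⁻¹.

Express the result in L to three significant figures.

n(KClO3) = 0.6360 / 122.55 = 0.005190 mol
n(O2) = (3/2) × 0.005190 = 0.007785 mol
V = nRT/P = 0.007785 × 8.314 × 963.15 / 123 = 0.5068 L

0.507 L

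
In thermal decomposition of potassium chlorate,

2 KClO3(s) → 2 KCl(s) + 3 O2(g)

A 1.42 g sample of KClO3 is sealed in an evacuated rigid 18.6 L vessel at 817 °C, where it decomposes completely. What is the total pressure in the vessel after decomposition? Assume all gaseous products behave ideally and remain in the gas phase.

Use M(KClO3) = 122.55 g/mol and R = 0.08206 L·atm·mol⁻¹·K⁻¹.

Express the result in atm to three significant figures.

n(KClO3) = 1.42 / 122.55 = 0.01159 mol
n(gas produced) = (3/2) × 0.01159 = 0.01738 mol
P = nRT/V = 0.01738 × 0.08206 × 1090.15 / 18.6 = 0.08359 atm

0.0836 atm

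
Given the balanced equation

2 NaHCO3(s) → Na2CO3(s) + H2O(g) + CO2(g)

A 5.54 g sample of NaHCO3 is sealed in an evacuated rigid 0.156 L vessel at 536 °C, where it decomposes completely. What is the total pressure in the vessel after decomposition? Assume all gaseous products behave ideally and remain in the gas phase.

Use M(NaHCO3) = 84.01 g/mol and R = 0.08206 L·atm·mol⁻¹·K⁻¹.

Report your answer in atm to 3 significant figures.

n(NaHCO3) = 5.54 / 84.01 = 0.06594 mol
n(gas produced) = (2/2) × 0.06594 = 0.06594 mol
P = nRT/V = 0.06594 × 0.08206 × 809.15 / 0.156 = 28.07 atm

28.1 atm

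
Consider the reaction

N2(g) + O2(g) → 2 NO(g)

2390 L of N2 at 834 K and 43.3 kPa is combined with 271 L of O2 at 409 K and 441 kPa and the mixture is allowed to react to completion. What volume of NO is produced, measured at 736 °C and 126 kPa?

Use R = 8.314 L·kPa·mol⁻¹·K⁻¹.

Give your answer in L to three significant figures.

n(N2) = PV/RT = (43.3 × 2390) / (8.314 × 834) = 14.92 mol
n(O2) = PV/RT = (441 × 271) / (8.314 × 409) = 35.15 mol
For 14.92 mol N2, stoichiometry requires (1/1) × 14.92 = 14.92 mol O2; 35.15 mol is available, so N2 is limiting.
n(NO) = (2/1) × 14.92 = 29.84 mol
V(NO) = nRT/P = 29.84 × 8.314 × 1009.15 / 126 = 1987 L

1990 L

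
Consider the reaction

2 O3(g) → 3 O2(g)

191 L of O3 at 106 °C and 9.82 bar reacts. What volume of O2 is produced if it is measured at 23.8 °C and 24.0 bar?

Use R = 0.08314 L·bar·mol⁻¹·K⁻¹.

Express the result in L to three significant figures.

n(O3) = PV/RT = (9.82 × 191) / (0.08314 × 379.15) = 59.50 mol
n(O2) = (3/2) × 59.50 = 89.25 mol
V = nRT/P = 89.25 × 0.08314 × 296.95 / 24.0 = 91.81 L

91.8 L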